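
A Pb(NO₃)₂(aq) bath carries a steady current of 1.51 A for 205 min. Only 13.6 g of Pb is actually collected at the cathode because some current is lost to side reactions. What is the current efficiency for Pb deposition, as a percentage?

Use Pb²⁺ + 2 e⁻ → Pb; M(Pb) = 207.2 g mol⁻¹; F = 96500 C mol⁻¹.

Q = I·t = 1.510 × 12300 = 18570 C; n(e⁻) = 18570/96500 = 0.1925 mol.
Theoretical n(Pb) = n(e⁻)/2 = 0.09623 mol, i.e. m_theo = 0.09623 × 207.2 = 19.94 g.
Efficiency = m_actual / m_theo = 13.6 / 19.94 = 68.2 %.

68.2 %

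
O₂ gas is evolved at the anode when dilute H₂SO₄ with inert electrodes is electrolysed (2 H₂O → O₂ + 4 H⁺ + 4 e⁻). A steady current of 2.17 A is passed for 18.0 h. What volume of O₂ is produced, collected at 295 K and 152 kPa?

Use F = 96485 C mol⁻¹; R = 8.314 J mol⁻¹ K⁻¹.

Q = I·t = 2.170 A × 64800 s = 140600 C.
n(e⁻) = Q/F = 140600 / 96485 = 1.457 mol.
4 electrons are transferred per O₂ molecule, so n(O₂) = 1.457 / 4 = 0.3643 mol.
V = nRT/P = (0.3643 × 8.314 × 295) / (152 × 10³ Pa) = 0.00588 m³ = 5.88 L.

5.88 L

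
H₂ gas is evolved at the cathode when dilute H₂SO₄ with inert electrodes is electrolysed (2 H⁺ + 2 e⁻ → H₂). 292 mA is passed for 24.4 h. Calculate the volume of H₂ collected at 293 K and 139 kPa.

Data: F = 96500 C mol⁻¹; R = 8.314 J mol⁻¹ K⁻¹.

2.33 L

Q = I·t = 0.2920 A × 87840 s = 25650 C.
n(e⁻) = Q/F = 25650 / 96500 = 0.2658 mol.
2 electrons are transferred per H₂ molecule, so n(H₂) = 0.2658 / 2 = 0.1329 mol.
V = nRT/P = (0.1329 × 8.314 × 293) / (139 × 10³ Pa) = 0.00233 m³ = 2.33 L.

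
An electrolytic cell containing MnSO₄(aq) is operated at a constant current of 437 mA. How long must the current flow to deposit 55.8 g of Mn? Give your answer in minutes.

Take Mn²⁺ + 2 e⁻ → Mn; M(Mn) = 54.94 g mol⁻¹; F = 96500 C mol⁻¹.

n(Mn) = m/M = 55.8 / 54.94 = 1.016 mol.
Each Mn atom requires 2 electrons, so n(e⁻) = 2 × 1.016 = 2.031 mol.
Q = n(e⁻)·F = 2.031 × 96500 = 196000 C.
t = Q/I = 196000 / 0.4370 A = 448600 s = 7480 min.

7480 min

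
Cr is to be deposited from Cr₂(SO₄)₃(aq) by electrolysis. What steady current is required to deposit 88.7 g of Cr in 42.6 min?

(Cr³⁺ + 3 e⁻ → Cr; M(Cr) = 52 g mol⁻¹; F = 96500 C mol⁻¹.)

193 A

n(Cr) = 88.7 / 52 = 1.706 mol.
n(e⁻) = 3 × 1.706 = 5.117 mol.
Q = n(e⁻)·F = 5.117 × 96500 = 493800 C.
I = Q/t = 493800 / 2556.0 s = 193 A.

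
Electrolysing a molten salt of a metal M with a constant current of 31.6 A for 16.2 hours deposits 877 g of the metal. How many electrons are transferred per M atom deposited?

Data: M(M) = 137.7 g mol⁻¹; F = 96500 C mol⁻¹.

Q = I·t = 31.60 A × 58320 s = 1843000 C, so n(e⁻) = 1843000/96500 = 19.10 mol.
n(M) deposited = 877 / 137.7 = 6.369 mol.
Electrons per atom = n(e⁻)/n(M) = 19.10 / 6.369 = 3.00 ≈ 3, so the ion is M³⁺.

3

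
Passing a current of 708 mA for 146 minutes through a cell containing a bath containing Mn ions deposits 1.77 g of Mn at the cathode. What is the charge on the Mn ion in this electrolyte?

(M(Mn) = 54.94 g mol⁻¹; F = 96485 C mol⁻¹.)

+2

Q = I·t = 0.7080 A × 8760.0 s = 6202 C, so n(e⁻) = 6202/96485 = 0.06428 mol.
n(Mn) deposited = 1.77 / 54.94 = 0.03222 mol.
Electrons per atom = n(e⁻)/n(Mn) = 0.06428 / 0.03222 = 2.00 ≈ 2, so the ion is Mn²⁺.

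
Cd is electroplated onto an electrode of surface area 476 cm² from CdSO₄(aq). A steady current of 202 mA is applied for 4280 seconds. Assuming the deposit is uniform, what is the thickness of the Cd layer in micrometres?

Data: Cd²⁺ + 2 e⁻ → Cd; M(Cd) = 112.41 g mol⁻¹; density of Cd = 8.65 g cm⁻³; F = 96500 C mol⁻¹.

Q = I·t = 0.2020 × 4280.0 = 864.6 C; n(e⁻) = 0.008959 mol.
n(Cd) = n(e⁻)/2 = 0.004480 mol, so m = 0.004480 × 112.41 = 0.5036 g.
Volume = m/ρ = 0.5036 / 8.65 = 0.05821 cm³.
Thickness = V/A = 0.05821 / 476 = 1.22 × 10⁻⁴ cm = 1.22 μm.

1.22 μm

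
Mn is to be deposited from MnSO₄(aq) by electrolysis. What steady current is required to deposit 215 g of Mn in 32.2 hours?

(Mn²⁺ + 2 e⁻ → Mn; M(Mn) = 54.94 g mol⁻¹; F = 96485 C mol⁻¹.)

6.51 A

n(Mn) = 215 / 54.94 = 3.913 mol.
n(e⁻) = 2 × 3.913 = 7.827 mol.
Q = n(e⁻)·F = 7.827 × 96485 = 755200 C.
I = Q/t = 755200 / 115920 s = 6.51 A.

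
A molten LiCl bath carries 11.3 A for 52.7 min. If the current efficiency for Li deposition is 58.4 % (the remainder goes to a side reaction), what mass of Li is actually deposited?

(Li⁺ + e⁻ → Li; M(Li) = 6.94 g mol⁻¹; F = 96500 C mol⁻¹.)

Q = I·t = 11.30 × 3162.0 = 35730 C.
n(e⁻) = 35730/96500 = 0.3703 mol; theoretically n(Li) = 0.3703/1 = 0.3703 mol, m_theo = 2.570 g.
At 58.4 % efficiency, m_actual = 0.584 × 2.570 = 1.50 g.

1.50 g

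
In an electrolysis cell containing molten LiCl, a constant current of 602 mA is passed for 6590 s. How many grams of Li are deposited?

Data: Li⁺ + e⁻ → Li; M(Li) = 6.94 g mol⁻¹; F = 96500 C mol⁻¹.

0.285 g

Q = I·t = 0.6020 A × 6590.0 s = 3967 C.
n(e⁻) = Q/F = 3967 / 96500 = 0.04111 mol.
Li⁺ + e⁻ → Li, so n(Li) = n(e⁻)/1 = 0.04111 mol.
m = n·M = 0.04111 × 6.94 = 0.285 g.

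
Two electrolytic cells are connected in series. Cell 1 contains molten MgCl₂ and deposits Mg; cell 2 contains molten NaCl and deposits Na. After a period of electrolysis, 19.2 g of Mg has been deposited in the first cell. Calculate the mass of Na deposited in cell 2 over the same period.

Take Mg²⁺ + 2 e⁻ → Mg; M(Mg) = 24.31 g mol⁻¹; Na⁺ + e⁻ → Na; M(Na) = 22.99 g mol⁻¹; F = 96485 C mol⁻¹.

n(Mg) = 19.2 / 24.31 = 0.7898 mol.
Since Mg²⁺ + 2 e⁻ → Mg, n(e⁻) passed = 2 × 0.7898 = 1.580 mol.
Cells in series carry the same charge, so the same 1.580 mol of electrons passes through cell 2.
Na⁺ + e⁻ → Na, so n(Na) = 1.580 / 1 = 1.580 mol.
m(Na) = 1.580 × 22.99 = 36.3 g.

36.3 g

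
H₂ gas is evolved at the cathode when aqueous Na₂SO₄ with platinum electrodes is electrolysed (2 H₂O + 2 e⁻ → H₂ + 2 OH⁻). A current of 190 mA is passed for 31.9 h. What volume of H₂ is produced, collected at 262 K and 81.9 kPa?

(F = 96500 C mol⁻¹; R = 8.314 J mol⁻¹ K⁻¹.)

3.01 L

Q = I·t = 0.1900 A × 114840 s = 21820 C.
n(e⁻) = Q/F = 21820 / 96500 = 0.2261 mol.
2 electrons are transferred per H₂ molecule, so n(H₂) = 0.2261 / 2 = 0.1131 mol.
V = nRT/P = (0.1131 × 8.314 × 262) / (81.9 × 10³ Pa) = 0.00301 m³ = 3.01 L.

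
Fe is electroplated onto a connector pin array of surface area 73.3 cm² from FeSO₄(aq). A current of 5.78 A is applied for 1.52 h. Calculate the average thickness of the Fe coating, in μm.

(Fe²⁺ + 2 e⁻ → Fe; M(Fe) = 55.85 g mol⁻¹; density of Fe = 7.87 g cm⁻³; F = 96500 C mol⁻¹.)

Q = I·t = 5.780 × 5472.0 = 31630 C; n(e⁻) = 0.3278 mol.
n(Fe) = n(e⁻)/2 = 0.1639 mol, so m = 0.1639 × 55.85 = 9.153 g.
Volume = m/ρ = 9.153 / 7.87 = 1.163 cm³.
Thickness = V/A = 1.163 / 73.3 = 0.0159 cm = 159 μm.

159 μm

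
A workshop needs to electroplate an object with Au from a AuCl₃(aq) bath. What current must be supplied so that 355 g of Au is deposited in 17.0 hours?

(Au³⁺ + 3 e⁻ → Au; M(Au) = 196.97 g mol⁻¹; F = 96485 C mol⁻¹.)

n(Au) = 355 / 196.97 = 1.802 mol.
n(e⁻) = 3 × 1.802 = 5.407 mol.
Q = n(e⁻)·F = 5.407 × 96485 = 521700 C.
I = Q/t = 521700 / 61200 s = 8.52 A.

8.52 A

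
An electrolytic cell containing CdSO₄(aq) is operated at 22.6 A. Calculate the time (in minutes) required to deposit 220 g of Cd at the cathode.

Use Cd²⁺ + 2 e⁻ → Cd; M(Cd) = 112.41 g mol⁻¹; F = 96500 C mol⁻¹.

n(Cd) = m/M = 220 / 112.41 = 1.957 mol.
Each Cd atom requires 2 electrons, so n(e⁻) = 2 × 1.957 = 3.914 mol.
Q = n(e⁻)·F = 3.914 × 96500 = 377700 C.
t = Q/I = 377700 / 22.60 A = 16710 s = 279 min.

279 min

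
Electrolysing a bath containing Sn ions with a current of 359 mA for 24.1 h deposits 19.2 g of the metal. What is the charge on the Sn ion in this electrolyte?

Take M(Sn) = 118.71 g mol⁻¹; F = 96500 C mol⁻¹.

+2

Q = I·t = 0.3590 A × 86760 s = 31150 C, so n(e⁻) = 31150/96500 = 0.3228 mol.
n(Sn) deposited = 19.2 / 118.71 = 0.1617 mol.
Electrons per atom = n(e⁻)/n(Sn) = 0.3228 / 0.1617 = 2.00 ≈ 2, so the ion is Sn²⁺.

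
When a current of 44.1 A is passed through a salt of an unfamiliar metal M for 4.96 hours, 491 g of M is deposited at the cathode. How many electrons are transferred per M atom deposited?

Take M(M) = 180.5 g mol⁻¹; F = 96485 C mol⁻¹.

3

Q = I·t = 44.10 A × 17856 s = 787400 C, so n(e⁻) = 787400/96485 = 8.161 mol.
n(M) deposited = 491 / 180.5 = 2.720 mol.
Electrons per atom = n(e⁻)/n(M) = 8.161 / 2.720 = 3.00 ≈ 3, so the ion is M³⁺.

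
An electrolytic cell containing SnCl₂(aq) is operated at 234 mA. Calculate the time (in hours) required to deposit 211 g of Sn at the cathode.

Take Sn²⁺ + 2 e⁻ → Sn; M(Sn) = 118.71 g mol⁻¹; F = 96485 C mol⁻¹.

407 h

n(Sn) = m/M = 211 / 118.71 = 1.777 mol.
Each Sn atom requires 2 electrons, so n(e⁻) = 2 × 1.777 = 3.555 mol.
Q = n(e⁻)·F = 3.555 × 96485 = 343000 C.
t = Q/I = 343000 / 0.2340 A = 1466000 s = 407 h.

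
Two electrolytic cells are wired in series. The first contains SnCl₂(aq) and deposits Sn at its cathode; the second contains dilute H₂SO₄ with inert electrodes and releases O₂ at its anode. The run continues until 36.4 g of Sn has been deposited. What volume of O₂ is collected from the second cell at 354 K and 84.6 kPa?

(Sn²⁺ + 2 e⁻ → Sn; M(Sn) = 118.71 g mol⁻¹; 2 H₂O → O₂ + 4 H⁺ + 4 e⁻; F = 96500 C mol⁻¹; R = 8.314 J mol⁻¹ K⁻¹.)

n(Sn) = 36.4 / 118.71 = 0.3066 mol, so n(e⁻) = 2 × 0.3066 = 0.6133 mol.
The cells are in series, so the same 0.6133 mol of electrons passes through the second cell.
2 H₂O → O₂ + 4 H⁺ + 4 e⁻ — 4 mol e⁻ per mol O₂, so n(O₂) = 0.6133/4 = 0.1533 mol.
V = nRT/P = (0.1533 × 8.314 × 354) / (84.6 × 10³) = 0.00533 m³ = 5.33 L.

5.33 L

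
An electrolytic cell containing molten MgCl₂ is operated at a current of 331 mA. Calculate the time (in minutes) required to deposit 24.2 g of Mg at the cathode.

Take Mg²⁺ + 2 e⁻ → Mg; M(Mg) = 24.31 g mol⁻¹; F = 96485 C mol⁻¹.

n(Mg) = m/M = 24.2 / 24.31 = 0.9955 mol.
Each Mg atom requires 2 electrons, so n(e⁻) = 2 × 0.9955 = 1.991 mol.
Q = n(e⁻)·F = 1.991 × 96485 = 192100 C.
t = Q/I = 192100 / 0.3310 A = 580400 s = 9670 min.

9670 min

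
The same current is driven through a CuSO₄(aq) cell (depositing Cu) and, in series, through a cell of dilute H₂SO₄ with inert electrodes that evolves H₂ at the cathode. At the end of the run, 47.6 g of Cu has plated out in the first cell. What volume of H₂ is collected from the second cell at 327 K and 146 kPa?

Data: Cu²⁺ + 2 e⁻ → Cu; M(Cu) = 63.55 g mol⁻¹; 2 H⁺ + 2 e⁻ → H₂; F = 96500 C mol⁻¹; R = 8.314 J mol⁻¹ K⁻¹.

13.9 L

n(Cu) = 47.6 / 63.55 = 0.7490 mol, so n(e⁻) = 2 × 0.7490 = 1.498 mol.
The cells are in series, so the same 1.498 mol of electrons passes through the second cell.
2 H⁺ + 2 e⁻ → H₂ — 2 mol e⁻ per mol H₂, so n(H₂) = 1.498/2 = 0.7490 mol.
V = nRT/P = (0.7490 × 8.314 × 327) / (146 × 10³) = 0.0139 m³ = 13.9 L.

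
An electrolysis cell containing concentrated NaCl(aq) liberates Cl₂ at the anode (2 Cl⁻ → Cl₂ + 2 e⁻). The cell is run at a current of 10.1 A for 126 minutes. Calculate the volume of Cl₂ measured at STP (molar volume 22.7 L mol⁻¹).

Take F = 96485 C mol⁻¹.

Q = I·t = 10.10 A × 7560.0 s = 76360 C.
n(e⁻) = Q/F = 76360 / 96485 = 0.7914 mol.
2 electrons are transferred per Cl₂ molecule, so n(Cl₂) = 0.7914 / 2 = 0.3957 mol.
V = n × V_m = 0.3957 × 22.7 = 8.98 L.

8.98 L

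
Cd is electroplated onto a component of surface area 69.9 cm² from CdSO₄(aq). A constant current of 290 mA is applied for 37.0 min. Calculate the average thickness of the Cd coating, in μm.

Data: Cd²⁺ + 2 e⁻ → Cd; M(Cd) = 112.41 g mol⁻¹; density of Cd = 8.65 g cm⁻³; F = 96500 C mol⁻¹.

Q = I·t = 0.2900 × 2220.0 = 643.8 C; n(e⁻) = 0.006672 mol.
n(Cd) = n(e⁻)/2 = 0.003336 mol, so m = 0.003336 × 112.41 = 0.3750 g.
Volume = m/ρ = 0.3750 / 8.65 = 0.04335 cm³.
Thickness = V/A = 0.04335 / 69.9 = 6.20 × 10⁻⁴ cm = 6.20 μm.

6.20 μm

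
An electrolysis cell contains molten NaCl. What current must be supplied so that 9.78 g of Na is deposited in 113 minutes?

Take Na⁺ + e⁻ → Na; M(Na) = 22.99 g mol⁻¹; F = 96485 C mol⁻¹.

n(Na) = 9.78 / 22.99 = 0.4254 mol.
n(e⁻) = 1 × 0.4254 = 0.4254 mol.
Q = n(e⁻)·F = 0.4254 × 96485 = 41040 C.
I = Q/t = 41040 / 6780.0 s = 6.05 A.

6.05 A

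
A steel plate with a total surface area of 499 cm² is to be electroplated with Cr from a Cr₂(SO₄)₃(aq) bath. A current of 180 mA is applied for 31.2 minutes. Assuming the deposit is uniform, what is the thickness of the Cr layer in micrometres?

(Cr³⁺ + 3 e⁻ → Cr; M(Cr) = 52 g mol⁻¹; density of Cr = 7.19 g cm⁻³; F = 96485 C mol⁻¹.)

0.169 μm

Q = I·t = 0.1800 × 1872.0 = 337.0 C; n(e⁻) = 0.003492 mol.
n(Cr) = n(e⁻)/3 = 0.001164 mol, so m = 0.001164 × 52 = 0.06053 g.
Volume = m/ρ = 0.06053 / 7.19 = 0.008419 cm³.
Thickness = V/A = 0.008419 / 499 = 1.69 × 10⁻⁵ cm = 0.169 μm.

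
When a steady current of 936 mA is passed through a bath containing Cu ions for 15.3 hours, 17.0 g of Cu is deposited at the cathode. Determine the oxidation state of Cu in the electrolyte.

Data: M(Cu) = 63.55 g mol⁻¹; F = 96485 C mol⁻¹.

+2

Q = I·t = 0.9360 A × 55080 s = 51550 C, so n(e⁻) = 51550/96485 = 0.5343 mol.
n(Cu) deposited = 17.0 / 63.55 = 0.2675 mol.
Electrons per atom = n(e⁻)/n(Cu) = 0.5343 / 0.2675 = 2.00 ≈ 2, so the ion is Cu²⁺.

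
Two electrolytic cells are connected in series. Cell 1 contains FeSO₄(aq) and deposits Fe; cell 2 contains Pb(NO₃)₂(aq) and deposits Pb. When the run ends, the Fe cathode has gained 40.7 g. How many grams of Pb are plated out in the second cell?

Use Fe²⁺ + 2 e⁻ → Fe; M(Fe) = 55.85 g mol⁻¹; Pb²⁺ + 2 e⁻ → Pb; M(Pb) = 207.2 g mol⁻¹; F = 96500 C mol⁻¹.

n(Fe) = 40.7 / 55.85 = 0.7287 mol.
Since Fe²⁺ + 2 e⁻ → Fe, n(e⁻) passed = 2 × 0.7287 = 1.457 mol.
Cells in series carry the same charge, so the same 1.457 mol of electrons passes through cell 2.
Pb²⁺ + 2 e⁻ → Pb, so n(Pb) = 1.457 / 2 = 0.7287 mol.
m(Pb) = 0.7287 × 207.2 = 151 g.

151 g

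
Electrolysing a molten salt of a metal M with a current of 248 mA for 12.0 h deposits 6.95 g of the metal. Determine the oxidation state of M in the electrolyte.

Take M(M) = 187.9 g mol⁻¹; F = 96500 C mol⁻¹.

+3

Q = I·t = 0.2480 A × 43200 s = 10710 C, so n(e⁻) = 10710/96500 = 0.1110 mol.
n(M) deposited = 6.95 / 187.9 = 0.03699 mol.
Electrons per atom = n(e⁻)/n(M) = 0.1110 / 0.03699 = 3.00 ≈ 3, so the ion is M³⁺.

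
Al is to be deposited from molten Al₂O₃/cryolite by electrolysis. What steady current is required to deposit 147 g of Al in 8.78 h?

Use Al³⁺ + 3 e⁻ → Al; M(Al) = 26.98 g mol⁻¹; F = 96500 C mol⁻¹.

n(Al) = 147 / 26.98 = 5.448 mol.
n(e⁻) = 3 × 5.448 = 16.35 mol.
Q = n(e⁻)·F = 16.35 × 96500 = 1577000 C.
I = Q/t = 1577000 / 31608 s = 49.9 A.

49.9 A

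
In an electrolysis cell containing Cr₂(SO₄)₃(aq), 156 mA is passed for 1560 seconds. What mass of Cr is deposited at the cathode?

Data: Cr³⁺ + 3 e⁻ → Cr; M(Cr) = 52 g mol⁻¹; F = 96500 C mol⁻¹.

0.0437 g

Q = I·t = 0.1560 A × 1560.0 s = 243.4 C.
n(e⁻) = Q/F = 243.4 / 96500 = 0.002522 mol.
Cr³⁺ + 3 e⁻ → Cr, so n(Cr) = n(e⁻)/3 = 0.0008406 mol.
m = n·M = 0.0008406 × 52 = 0.0437 g.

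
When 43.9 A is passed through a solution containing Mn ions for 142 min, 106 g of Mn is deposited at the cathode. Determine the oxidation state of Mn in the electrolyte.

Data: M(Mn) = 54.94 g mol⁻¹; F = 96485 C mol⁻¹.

Q = I·t = 43.90 A × 8520.0 s = 374000 C, so n(e⁻) = 374000/96485 = 3.877 mol.
n(Mn) deposited = 106 / 54.94 = 1.929 mol.
Electrons per atom = n(e⁻)/n(Mn) = 3.877 / 1.929 = 2.01 ≈ 2, so the ion is Mn²⁺.

+2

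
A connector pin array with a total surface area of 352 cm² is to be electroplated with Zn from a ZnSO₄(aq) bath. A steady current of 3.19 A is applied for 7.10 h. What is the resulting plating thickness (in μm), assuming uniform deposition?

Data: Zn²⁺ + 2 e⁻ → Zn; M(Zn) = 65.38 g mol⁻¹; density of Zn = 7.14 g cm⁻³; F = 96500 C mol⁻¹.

110 μm

Q = I·t = 3.190 × 25560 = 81540 C; n(e⁻) = 0.8449 mol.
n(Zn) = n(e⁻)/2 = 0.4225 mol, so m = 0.4225 × 65.38 = 27.62 g.
Volume = m/ρ = 27.62 / 7.14 = 3.868 cm³.
Thickness = V/A = 3.868 / 352 = 0.0110 cm = 110 μm.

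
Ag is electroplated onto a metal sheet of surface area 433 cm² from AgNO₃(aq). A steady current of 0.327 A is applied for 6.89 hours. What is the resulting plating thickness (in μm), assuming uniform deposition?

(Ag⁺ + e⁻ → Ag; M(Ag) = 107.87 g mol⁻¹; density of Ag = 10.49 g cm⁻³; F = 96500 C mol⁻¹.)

Q = I·t = 0.3270 × 24804 = 8111 C; n(e⁻) = 0.08405 mol.
n(Ag) = n(e⁻)/1 = 0.08405 mol, so m = 0.08405 × 107.87 = 9.067 g.
Volume = m/ρ = 9.067 / 10.49 = 0.8643 cm³.
Thickness = V/A = 0.8643 / 433 = 0.00200 cm = 20.0 μm.

20.0 μm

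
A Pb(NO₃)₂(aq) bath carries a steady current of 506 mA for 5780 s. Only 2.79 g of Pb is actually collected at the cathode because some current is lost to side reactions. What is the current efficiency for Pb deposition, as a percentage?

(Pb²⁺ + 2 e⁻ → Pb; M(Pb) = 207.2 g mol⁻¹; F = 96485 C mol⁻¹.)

Q = I·t = 0.5060 × 5780.0 = 2925 C; n(e⁻) = 2925/96485 = 0.03031 mol.
Theoretical n(Pb) = n(e⁻)/2 = 0.01516 mol, i.e. m_theo = 0.01516 × 207.2 = 3.140 g.
Efficiency = m_actual / m_theo = 2.79 / 3.140 = 88.8 %.

88.8 %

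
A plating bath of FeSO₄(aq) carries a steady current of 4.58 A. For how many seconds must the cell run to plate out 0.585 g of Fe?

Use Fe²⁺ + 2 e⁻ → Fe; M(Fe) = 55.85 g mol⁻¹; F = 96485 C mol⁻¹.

441 s

n(Fe) = m/M = 0.585 / 55.85 = 0.01047 mol.
Each Fe atom requires 2 electrons, so n(e⁻) = 2 × 0.01047 = 0.02095 mol.
Q = n(e⁻)·F = 0.02095 × 96485 = 2021 C.
t = Q/I = 2021 / 4.580 A = 441.3 s.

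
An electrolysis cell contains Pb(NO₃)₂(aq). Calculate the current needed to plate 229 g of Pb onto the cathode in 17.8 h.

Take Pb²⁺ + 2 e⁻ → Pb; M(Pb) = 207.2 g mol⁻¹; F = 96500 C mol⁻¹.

n(Pb) = 229 / 207.2 = 1.105 mol.
n(e⁻) = 2 × 1.105 = 2.210 mol.
Q = n(e⁻)·F = 2.210 × 96500 = 213300 C.
I = Q/t = 213300 / 64080 s = 3.33 A.

3.33 A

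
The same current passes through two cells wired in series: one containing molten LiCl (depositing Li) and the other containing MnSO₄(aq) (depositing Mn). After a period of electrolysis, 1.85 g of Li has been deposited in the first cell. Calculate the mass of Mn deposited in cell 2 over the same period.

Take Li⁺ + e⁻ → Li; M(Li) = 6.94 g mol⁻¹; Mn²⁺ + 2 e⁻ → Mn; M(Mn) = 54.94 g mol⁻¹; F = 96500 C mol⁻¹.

n(Li) = 1.85 / 6.94 = 0.2666 mol.
Since Li⁺ + e⁻ → Li, n(e⁻) passed = 1 × 0.2666 = 0.2666 mol.
Cells in series carry the same charge, so the same 0.2666 mol of electrons passes through cell 2.
Mn²⁺ + 2 e⁻ → Mn, so n(Mn) = 0.2666 / 2 = 0.1333 mol.
m(Mn) = 0.1333 × 54.94 = 7.32 g.

7.32 g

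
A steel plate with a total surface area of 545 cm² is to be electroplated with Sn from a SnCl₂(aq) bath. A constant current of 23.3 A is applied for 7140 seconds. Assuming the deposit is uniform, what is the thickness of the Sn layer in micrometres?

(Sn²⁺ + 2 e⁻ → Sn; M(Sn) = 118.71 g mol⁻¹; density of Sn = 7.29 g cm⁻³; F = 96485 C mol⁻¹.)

258 μm

Q = I·t = 23.30 × 7140.0 = 166400 C; n(e⁻) = 1.724 mol.
n(Sn) = n(e⁻)/2 = 0.8621 mol, so m = 0.8621 × 118.71 = 102.3 g.
Volume = m/ρ = 102.3 / 7.29 = 14.04 cm³.
Thickness = V/A = 14.04 / 545 = 0.0258 cm = 258 μm.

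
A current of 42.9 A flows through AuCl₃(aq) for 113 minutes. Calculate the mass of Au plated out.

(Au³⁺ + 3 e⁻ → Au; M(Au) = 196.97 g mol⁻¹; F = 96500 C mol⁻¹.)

198 g

Q = I·t = 42.90 A × 6780.0 s = 290900 C.
n(e⁻) = Q/F = 290900 / 96500 = 3.014 mol.
Au³⁺ + 3 e⁻ → Au, so n(Au) = n(e⁻)/3 = 1.005 mol.
m = n·M = 1.005 × 196.97 = 198 g.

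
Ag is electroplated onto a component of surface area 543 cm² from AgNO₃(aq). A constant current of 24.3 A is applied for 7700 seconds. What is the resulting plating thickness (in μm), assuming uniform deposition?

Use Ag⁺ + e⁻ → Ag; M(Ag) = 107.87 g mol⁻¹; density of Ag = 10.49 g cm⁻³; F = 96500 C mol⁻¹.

367 μm

Q = I·t = 24.30 × 7700.0 = 187100 C; n(e⁻) = 1.939 mol.
n(Ag) = n(e⁻)/1 = 1.939 mol, so m = 1.939 × 107.87 = 209.2 g.
Volume = m/ρ = 209.2 / 10.49 = 19.94 cm³.
Thickness = V/A = 19.94 / 543 = 0.0367 cm = 367 μm.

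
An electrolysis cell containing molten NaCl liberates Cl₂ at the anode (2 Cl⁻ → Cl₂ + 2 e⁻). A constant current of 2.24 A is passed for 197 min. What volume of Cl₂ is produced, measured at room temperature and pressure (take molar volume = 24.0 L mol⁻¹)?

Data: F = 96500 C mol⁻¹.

Q = I·t = 2.240 A × 11820 s = 26480 C.
n(e⁻) = Q/F = 26480 / 96500 = 0.2744 mol.
2 electrons are transferred per Cl₂ molecule, so n(Cl₂) = 0.2744 / 2 = 0.1372 mol.
V = n × V_m = 0.1372 × 24.0 = 3.29 L.

3.29 L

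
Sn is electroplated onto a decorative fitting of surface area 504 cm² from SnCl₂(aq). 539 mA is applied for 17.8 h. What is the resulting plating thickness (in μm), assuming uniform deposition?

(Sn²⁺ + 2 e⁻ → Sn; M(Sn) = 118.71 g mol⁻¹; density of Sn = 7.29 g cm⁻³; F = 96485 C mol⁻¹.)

Q = I·t = 0.5390 × 64080 = 34540 C; n(e⁻) = 0.3580 mol.
n(Sn) = n(e⁻)/2 = 0.1790 mol, so m = 0.1790 × 118.71 = 21.25 g.
Volume = m/ρ = 21.25 / 7.29 = 2.915 cm³.
Thickness = V/A = 2.915 / 504 = 0.00578 cm = 57.8 μm.

57.8 μm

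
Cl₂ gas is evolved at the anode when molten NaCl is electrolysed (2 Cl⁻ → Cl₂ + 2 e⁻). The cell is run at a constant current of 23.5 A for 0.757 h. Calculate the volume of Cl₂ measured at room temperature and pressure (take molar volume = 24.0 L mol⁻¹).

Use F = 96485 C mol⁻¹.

7.97 L

Q = I·t = 23.50 A × 2725.2 s = 64040 C.
n(e⁻) = Q/F = 64040 / 96485 = 0.6638 mol.
2 electrons are transferred per Cl₂ molecule, so n(Cl₂) = 0.6638 / 2 = 0.3319 mol.
V = n × V_m = 0.3319 × 24.0 = 7.97 L.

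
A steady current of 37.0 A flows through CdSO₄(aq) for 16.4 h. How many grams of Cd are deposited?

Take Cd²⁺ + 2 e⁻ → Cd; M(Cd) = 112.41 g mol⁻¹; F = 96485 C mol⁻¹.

Q = I·t = 37.00 A × 59040 s = 2184000 C.
n(e⁻) = Q/F = 2184000 / 96485 = 22.64 mol.
Cd²⁺ + 2 e⁻ → Cd, so n(Cd) = n(e⁻)/2 = 11.32 mol.
m = n·M = 11.32 × 112.41 = 1270 g.

1270 g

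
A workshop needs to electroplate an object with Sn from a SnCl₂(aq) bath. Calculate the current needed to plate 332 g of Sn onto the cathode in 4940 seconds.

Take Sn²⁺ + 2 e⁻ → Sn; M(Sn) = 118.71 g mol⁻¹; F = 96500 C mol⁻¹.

109 A

n(Sn) = 332 / 118.71 = 2.797 mol.
n(e⁻) = 2 × 2.797 = 5.593 mol.
Q = n(e⁻)·F = 5.593 × 96500 = 539800 C.
I = Q/t = 539800 / 4940.0 s = 109 A.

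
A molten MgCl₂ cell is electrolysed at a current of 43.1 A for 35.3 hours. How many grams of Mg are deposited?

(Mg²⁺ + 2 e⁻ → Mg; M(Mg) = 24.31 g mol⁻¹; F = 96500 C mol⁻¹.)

Q = I·t = 43.10 A × 127080 s = 5477000 C.
n(e⁻) = Q/F = 5477000 / 96500 = 56.76 mol.
Mg²⁺ + 2 e⁻ → Mg, so n(Mg) = n(e⁻)/2 = 28.38 mol.
m = n·M = 28.38 × 24.31 = 690 g.

690 g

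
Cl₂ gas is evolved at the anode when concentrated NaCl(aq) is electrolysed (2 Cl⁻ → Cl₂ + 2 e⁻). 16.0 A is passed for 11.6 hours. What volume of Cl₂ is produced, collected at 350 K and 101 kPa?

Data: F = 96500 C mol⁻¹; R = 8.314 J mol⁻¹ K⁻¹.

Q = I·t = 16.00 A × 41760 s = 668200 C.
n(e⁻) = Q/F = 668200 / 96500 = 6.924 mol.
2 electrons are transferred per Cl₂ molecule, so n(Cl₂) = 6.924 / 2 = 3.462 mol.
V = nRT/P = (3.462 × 8.314 × 350) / (101 × 10³ Pa) = 0.0997 m³ = 99.7 L.

99.7 L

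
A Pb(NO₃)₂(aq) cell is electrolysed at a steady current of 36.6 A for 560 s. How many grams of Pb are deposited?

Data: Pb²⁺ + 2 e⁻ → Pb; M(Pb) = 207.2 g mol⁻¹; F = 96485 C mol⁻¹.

Q = I·t = 36.60 A × 560.00 s = 20500 C.
n(e⁻) = Q/F = 20500 / 96485 = 0.2124 mol.
Pb²⁺ + 2 e⁻ → Pb, so n(Pb) = n(e⁻)/2 = 0.1062 mol.
m = n·M = 0.1062 × 207.2 = 22.0 g.

22.0 g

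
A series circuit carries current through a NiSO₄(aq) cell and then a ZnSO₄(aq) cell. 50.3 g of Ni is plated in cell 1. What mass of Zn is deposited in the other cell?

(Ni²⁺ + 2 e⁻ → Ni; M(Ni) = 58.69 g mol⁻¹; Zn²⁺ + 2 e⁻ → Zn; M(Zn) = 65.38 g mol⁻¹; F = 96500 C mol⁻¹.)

56.0 g

n(Ni) = 50.3 / 58.69 = 0.8570 mol.
Since Ni²⁺ + 2 e⁻ → Ni, n(e⁻) passed = 2 × 0.8570 = 1.714 mol.
Cells in series carry the same charge, so the same 1.714 mol of electrons passes through cell 2.
Zn²⁺ + 2 e⁻ → Zn, so n(Zn) = 1.714 / 2 = 0.8570 mol.
m(Zn) = 0.8570 × 65.38 = 56.0 g.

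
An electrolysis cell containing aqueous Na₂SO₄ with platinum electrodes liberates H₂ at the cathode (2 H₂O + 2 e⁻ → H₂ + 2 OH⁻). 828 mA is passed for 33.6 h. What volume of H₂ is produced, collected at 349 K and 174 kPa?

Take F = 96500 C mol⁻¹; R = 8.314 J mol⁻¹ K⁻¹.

Q = I·t = 0.8280 A × 120960 s = 100200 C.
n(e⁻) = Q/F = 100200 / 96500 = 1.038 mol.
2 electrons are transferred per H₂ molecule, so n(H₂) = 1.038 / 2 = 0.5189 mol.
V = nRT/P = (0.5189 × 8.314 × 349) / (174 × 10³ Pa) = 0.00865 m³ = 8.65 L.

8.65 L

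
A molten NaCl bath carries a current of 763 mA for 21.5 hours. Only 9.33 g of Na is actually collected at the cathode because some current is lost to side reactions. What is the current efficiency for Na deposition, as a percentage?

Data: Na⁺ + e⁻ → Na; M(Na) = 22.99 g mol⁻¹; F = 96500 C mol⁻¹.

Q = I·t = 0.7630 × 77400 = 59060 C; n(e⁻) = 59060/96500 = 0.6120 mol.
Theoretical n(Na) = n(e⁻)/1 = 0.6120 mol, i.e. m_theo = 0.6120 × 22.99 = 14.07 g.
Efficiency = m_actual / m_theo = 9.33 / 14.07 = 66.3 %.

66.3 %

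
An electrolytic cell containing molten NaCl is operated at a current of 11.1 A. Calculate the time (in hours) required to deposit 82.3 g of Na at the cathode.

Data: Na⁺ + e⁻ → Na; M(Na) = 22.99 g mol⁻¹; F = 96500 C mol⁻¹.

n(Na) = m/M = 82.3 / 22.99 = 3.580 mol.
Each Na atom requires 1 electron, so n(e⁻) = 1 × 3.580 = 3.580 mol.
Q = n(e⁻)·F = 3.580 × 96500 = 345500 C.
t = Q/I = 345500 / 11.10 A = 31120 s = 8.64 h.

8.64 h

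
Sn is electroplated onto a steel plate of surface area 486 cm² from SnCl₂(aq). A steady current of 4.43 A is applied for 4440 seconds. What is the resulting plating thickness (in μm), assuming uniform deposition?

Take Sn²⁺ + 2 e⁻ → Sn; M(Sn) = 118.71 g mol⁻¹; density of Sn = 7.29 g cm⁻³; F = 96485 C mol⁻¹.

Q = I·t = 4.430 × 4440.0 = 19670 C; n(e⁻) = 0.2039 mol.
n(Sn) = n(e⁻)/2 = 0.1019 mol, so m = 0.1019 × 118.71 = 12.10 g.
Volume = m/ρ = 12.10 / 7.29 = 1.660 cm³.
Thickness = V/A = 1.660 / 486 = 0.00342 cm = 34.2 μm.

34.2 μm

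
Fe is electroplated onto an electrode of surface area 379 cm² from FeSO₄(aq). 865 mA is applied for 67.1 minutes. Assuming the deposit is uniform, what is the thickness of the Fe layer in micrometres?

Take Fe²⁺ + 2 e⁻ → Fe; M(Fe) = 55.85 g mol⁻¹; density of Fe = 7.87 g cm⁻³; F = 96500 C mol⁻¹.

Q = I·t = 0.8650 × 4026.0 = 3482 C; n(e⁻) = 0.03609 mol.
n(Fe) = n(e⁻)/2 = 0.01804 mol, so m = 0.01804 × 55.85 = 1.008 g.
Volume = m/ρ = 1.008 / 7.87 = 0.1281 cm³.
Thickness = V/A = 0.1281 / 379 = 3.38 × 10⁻⁴ cm = 3.38 μm.

3.38 μm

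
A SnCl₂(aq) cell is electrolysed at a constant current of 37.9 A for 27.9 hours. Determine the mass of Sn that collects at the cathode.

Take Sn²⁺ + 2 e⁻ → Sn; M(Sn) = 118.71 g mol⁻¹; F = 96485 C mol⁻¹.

Q = I·t = 37.90 A × 100440 s = 3807000 C.
n(e⁻) = Q/F = 3807000 / 96485 = 39.45 mol.
Sn²⁺ + 2 e⁻ → Sn, so n(Sn) = n(e⁻)/2 = 19.73 mol.
m = n·M = 19.73 × 118.71 = 2340 g.

2340 g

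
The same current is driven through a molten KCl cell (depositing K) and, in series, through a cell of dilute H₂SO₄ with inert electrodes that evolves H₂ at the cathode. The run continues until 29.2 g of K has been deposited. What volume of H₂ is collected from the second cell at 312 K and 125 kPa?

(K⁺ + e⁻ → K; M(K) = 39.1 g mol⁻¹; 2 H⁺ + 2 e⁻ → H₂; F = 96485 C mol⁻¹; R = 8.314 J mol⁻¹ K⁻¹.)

7.75 L

n(K) = 29.2 / 39.1 = 0.7468 mol, so n(e⁻) = 1 × 0.7468 = 0.7468 mol.
The cells are in series, so the same 0.7468 mol of electrons passes through the second cell.
2 H⁺ + 2 e⁻ → H₂ — 2 mol e⁻ per mol H₂, so n(H₂) = 0.7468/2 = 0.3734 mol.
V = nRT/P = (0.3734 × 8.314 × 312) / (125 × 10³) = 0.00775 m³ = 7.75 L.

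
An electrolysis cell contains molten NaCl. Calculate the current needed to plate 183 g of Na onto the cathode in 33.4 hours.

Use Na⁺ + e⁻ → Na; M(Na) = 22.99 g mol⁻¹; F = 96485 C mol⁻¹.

6.39 A

n(Na) = 183 / 22.99 = 7.960 mol.
n(e⁻) = 1 × 7.960 = 7.960 mol.
Q = n(e⁻)·F = 7.960 × 96485 = 768000 C.
I = Q/t = 768000 / 120240 s = 6.39 A.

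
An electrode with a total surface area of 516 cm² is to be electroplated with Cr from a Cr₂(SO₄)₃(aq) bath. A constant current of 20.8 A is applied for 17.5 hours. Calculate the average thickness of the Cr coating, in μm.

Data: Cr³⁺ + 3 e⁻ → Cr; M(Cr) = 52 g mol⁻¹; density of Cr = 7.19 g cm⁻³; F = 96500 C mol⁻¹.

634 μm

Q = I·t = 20.80 × 63000 = 1310000 C; n(e⁻) = 13.58 mol.
n(Cr) = n(e⁻)/3 = 4.526 mol, so m = 4.526 × 52 = 235.4 g.
Volume = m/ρ = 235.4 / 7.19 = 32.74 cm³.
Thickness = V/A = 32.74 / 516 = 0.0634 cm = 634 μm.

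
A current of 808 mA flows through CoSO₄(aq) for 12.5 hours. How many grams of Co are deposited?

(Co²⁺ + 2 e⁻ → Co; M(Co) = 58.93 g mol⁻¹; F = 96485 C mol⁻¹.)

Q = I·t = 0.8080 A × 45000 s = 36360 C.
n(e⁻) = Q/F = 36360 / 96485 = 0.3768 mol.
Co²⁺ + 2 e⁻ → Co, so n(Co) = n(e⁻)/2 = 0.1884 mol.
m = n·M = 0.1884 × 58.93 = 11.1 g.

11.1 g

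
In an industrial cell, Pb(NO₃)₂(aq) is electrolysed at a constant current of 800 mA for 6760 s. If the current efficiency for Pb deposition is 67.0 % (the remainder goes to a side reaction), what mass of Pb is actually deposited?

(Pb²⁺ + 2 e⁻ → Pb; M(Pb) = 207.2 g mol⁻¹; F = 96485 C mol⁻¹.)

Q = I·t = 0.8000 × 6760.0 = 5408 C.
n(e⁻) = 5408/96485 = 0.05605 mol; theoretically n(Pb) = 0.05605/2 = 0.02803 mol, m_theo = 5.807 g.
At 67.0 % efficiency, m_actual = 0.670 × 5.807 = 3.89 g.

3.89 g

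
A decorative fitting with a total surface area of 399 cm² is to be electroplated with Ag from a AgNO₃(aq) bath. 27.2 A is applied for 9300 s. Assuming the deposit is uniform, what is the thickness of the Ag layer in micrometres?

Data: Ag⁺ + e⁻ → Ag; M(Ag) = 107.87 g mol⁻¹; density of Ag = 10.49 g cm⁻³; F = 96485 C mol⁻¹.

676 μm

Q = I·t = 27.20 × 9300.0 = 253000 C; n(e⁻) = 2.622 mol.
n(Ag) = n(e⁻)/1 = 2.622 mol, so m = 2.622 × 107.87 = 282.8 g.
Volume = m/ρ = 282.8 / 10.49 = 26.96 cm³.
Thickness = V/A = 26.96 / 399 = 0.0676 cm = 676 μm.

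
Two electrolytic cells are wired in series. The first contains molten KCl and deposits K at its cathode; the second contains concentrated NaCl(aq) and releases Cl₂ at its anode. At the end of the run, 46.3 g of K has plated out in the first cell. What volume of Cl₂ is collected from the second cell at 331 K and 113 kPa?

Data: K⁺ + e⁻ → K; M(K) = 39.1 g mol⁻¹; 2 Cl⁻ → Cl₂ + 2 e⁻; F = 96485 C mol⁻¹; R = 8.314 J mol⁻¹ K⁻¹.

n(K) = 46.3 / 39.1 = 1.184 mol, so n(e⁻) = 1 × 1.184 = 1.184 mol.
The cells are in series, so the same 1.184 mol of electrons passes through the second cell.
2 Cl⁻ → Cl₂ + 2 e⁻ — 2 mol e⁻ per mol Cl₂, so n(Cl₂) = 1.184/2 = 0.5921 mol.
V = nRT/P = (0.5921 × 8.314 × 331) / (113 × 10³) = 0.0144 m³ = 14.4 L.

14.4 L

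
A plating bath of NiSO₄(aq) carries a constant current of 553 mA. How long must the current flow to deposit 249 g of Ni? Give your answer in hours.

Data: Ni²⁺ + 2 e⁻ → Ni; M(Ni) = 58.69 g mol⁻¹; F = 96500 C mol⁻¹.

411 h

n(Ni) = m/M = 249 / 58.69 = 4.243 mol.
Each Ni atom requires 2 electrons, so n(e⁻) = 2 × 4.243 = 8.485 mol.
Q = n(e⁻)·F = 8.485 × 96500 = 818800 C.
t = Q/I = 818800 / 0.5530 A = 1481000 s = 411 h.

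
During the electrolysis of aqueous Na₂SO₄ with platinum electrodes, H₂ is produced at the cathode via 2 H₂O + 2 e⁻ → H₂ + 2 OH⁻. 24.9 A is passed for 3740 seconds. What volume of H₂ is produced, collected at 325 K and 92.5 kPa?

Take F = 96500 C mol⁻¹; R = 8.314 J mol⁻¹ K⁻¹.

14.1 L

Q = I·t = 24.90 A × 3740.0 s = 93130 C.
n(e⁻) = Q/F = 93130 / 96500 = 0.9650 mol.
2 electrons are transferred per H₂ molecule, so n(H₂) = 0.9650 / 2 = 0.4825 mol.
V = nRT/P = (0.4825 × 8.314 × 325) / (92.5 × 10³ Pa) = 0.0141 m³ = 14.1 L.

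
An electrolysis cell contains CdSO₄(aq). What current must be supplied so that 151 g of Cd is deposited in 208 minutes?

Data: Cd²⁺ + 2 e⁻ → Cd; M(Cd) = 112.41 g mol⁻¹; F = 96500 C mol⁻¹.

20.8 A

n(Cd) = 151 / 112.41 = 1.343 mol.
n(e⁻) = 2 × 1.343 = 2.687 mol.
Q = n(e⁻)·F = 2.687 × 96500 = 259300 C.
I = Q/t = 259300 / 12480 s = 20.8 A.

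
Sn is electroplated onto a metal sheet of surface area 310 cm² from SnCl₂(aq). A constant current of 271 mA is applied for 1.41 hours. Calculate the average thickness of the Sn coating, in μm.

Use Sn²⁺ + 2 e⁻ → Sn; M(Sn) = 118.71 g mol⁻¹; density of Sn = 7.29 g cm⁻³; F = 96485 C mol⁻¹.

3.74 μm

Q = I·t = 0.2710 × 5076.0 = 1376 C; n(e⁻) = 0.01426 mol.
n(Sn) = n(e⁻)/2 = 0.007129 mol, so m = 0.007129 × 118.71 = 0.8462 g.
Volume = m/ρ = 0.8462 / 7.29 = 0.1161 cm³.
Thickness = V/A = 0.1161 / 310 = 3.74 × 10⁻⁴ cm = 3.74 μm.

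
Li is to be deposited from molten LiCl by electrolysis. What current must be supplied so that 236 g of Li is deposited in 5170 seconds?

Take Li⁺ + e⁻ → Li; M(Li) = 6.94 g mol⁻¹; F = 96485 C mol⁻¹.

n(Li) = 236 / 6.94 = 34.01 mol.
n(e⁻) = 1 × 34.01 = 34.01 mol.
Q = n(e⁻)·F = 34.01 × 96485 = 3281000 C.
I = Q/t = 3281000 / 5170.0 s = 635 A.

635 A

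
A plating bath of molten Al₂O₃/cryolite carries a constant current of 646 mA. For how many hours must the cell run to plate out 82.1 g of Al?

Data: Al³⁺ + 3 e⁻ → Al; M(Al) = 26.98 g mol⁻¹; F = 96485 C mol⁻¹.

n(Al) = m/M = 82.1 / 26.98 = 3.043 mol.
Each Al atom requires 3 electrons, so n(e⁻) = 3 × 3.043 = 9.129 mol.
Q = n(e⁻)·F = 9.129 × 96485 = 880800 C.
t = Q/I = 880800 / 0.6460 A = 1363000 s = 379 h.

379 h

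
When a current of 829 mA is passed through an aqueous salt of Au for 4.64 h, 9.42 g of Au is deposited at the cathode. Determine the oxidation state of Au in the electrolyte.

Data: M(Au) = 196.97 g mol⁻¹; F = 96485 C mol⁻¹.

+3

Q = I·t = 0.8290 A × 16704 s = 13850 C, so n(e⁻) = 13850/96485 = 0.1435 mol.
n(Au) deposited = 9.42 / 196.97 = 0.04782 mol.
Electrons per atom = n(e⁻)/n(Au) = 0.1435 / 0.04782 = 3.00 ≈ 3, so the ion is Au³⁺.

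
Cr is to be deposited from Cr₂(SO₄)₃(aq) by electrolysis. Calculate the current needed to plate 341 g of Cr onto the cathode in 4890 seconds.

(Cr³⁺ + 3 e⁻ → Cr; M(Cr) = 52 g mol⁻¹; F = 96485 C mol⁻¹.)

n(Cr) = 341 / 52 = 6.558 mol.
n(e⁻) = 3 × 6.558 = 19.67 mol.
Q = n(e⁻)·F = 19.67 × 96485 = 1898000 C.
I = Q/t = 1898000 / 4890.0 s = 388 A.

388 A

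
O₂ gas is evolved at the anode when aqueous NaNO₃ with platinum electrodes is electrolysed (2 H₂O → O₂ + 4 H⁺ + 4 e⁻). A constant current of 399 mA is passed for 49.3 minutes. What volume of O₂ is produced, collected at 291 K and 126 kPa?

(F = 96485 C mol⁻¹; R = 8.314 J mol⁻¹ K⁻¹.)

0.0587 L

Q = I·t = 0.3990 A × 2958.0 s = 1180 C.
n(e⁻) = Q/F = 1180 / 96485 = 0.01223 mol.
4 electrons are transferred per O₂ molecule, so n(O₂) = 0.01223 / 4 = 0.003058 mol.
V = nRT/P = (0.003058 × 8.314 × 291) / (126 × 10³ Pa) = 5.87 × 10⁻⁵ m³ = 0.0587 L.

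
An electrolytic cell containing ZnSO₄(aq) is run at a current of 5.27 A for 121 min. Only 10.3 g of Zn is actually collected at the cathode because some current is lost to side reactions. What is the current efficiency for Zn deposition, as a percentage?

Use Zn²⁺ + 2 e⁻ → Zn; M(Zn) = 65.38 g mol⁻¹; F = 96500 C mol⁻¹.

79.5 %

Q = I·t = 5.270 × 7260.0 = 38260 C; n(e⁻) = 38260/96500 = 0.3965 mol.
Theoretical n(Zn) = n(e⁻)/2 = 0.1982 mol, i.e. m_theo = 0.1982 × 65.38 = 12.96 g.
Efficiency = m_actual / m_theo = 10.3 / 12.96 = 79.5 %.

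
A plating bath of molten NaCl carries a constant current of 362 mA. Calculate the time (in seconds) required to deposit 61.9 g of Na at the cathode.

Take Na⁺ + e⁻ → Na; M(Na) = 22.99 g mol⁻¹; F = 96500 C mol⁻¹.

n(Na) = m/M = 61.9 / 22.99 = 2.692 mol.
Each Na atom requires 1 electron, so n(e⁻) = 1 × 2.692 = 2.692 mol.
Q = n(e⁻)·F = 2.692 × 96500 = 259800 C.
t = Q/I = 259800 / 0.3620 A = 717700 s.

7.18 × 10⁵ s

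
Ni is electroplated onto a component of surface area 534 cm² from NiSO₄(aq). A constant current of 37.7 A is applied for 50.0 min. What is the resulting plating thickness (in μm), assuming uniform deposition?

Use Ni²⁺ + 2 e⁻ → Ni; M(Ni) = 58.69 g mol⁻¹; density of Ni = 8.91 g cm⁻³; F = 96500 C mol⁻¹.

Q = I·t = 37.70 × 3000.0 = 113100 C; n(e⁻) = 1.172 mol.
n(Ni) = n(e⁻)/2 = 0.5860 mol, so m = 0.5860 × 58.69 = 34.39 g.
Volume = m/ρ = 34.39 / 8.91 = 3.860 cm³.
Thickness = V/A = 3.860 / 534 = 0.00723 cm = 72.3 μm.

72.3 μm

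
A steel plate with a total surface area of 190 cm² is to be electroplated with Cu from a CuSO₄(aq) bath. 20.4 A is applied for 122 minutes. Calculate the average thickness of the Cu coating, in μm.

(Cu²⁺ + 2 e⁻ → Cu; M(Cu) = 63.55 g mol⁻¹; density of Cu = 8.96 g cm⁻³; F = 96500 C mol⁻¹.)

289 μm

Q = I·t = 20.40 × 7320.0 = 149300 C; n(e⁻) = 1.547 mol.
n(Cu) = n(e⁻)/2 = 0.7737 mol, so m = 0.7737 × 63.55 = 49.17 g.
Volume = m/ρ = 49.17 / 8.96 = 5.488 cm³.
Thickness = V/A = 5.488 / 190 = 0.0289 cm = 289 μm.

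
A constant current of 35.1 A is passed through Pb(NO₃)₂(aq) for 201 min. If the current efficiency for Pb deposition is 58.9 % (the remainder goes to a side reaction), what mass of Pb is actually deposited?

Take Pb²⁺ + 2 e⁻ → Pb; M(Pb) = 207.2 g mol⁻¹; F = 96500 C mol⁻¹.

268 g

Q = I·t = 35.10 × 12060 = 423300 C.
n(e⁻) = 423300/96500 = 4.387 mol; theoretically n(Pb) = 4.387/2 = 2.193 mol, m_theo = 454.5 g.
At 58.9 % efficiency, m_actual = 0.589 × 454.5 = 268 g.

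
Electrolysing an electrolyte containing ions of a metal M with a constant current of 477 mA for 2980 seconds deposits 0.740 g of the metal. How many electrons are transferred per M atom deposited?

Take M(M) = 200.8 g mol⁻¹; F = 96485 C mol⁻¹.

Q = I·t = 0.4770 A × 2980.0 s = 1421 C, so n(e⁻) = 1421/96485 = 0.01473 mol.
n(M) deposited = 0.740 / 200.8 = 0.003685 mol.
Electrons per atom = n(e⁻)/n(M) = 0.01473 / 0.003685 = 4.00 ≈ 4, so the ion is M⁴⁺.

4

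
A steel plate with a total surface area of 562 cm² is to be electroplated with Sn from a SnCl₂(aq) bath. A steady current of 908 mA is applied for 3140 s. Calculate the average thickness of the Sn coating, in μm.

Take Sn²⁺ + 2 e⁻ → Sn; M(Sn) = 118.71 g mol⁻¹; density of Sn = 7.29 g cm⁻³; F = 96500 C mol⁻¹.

Q = I·t = 0.9080 × 3140.0 = 2851 C; n(e⁻) = 0.02955 mol.
n(Sn) = n(e⁻)/2 = 0.01477 mol, so m = 0.01477 × 118.71 = 1.754 g.
Volume = m/ρ = 1.754 / 7.29 = 0.2406 cm³.
Thickness = V/A = 0.2406 / 562 = 4.28 × 10⁻⁴ cm = 4.28 μm.

4.28 μm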